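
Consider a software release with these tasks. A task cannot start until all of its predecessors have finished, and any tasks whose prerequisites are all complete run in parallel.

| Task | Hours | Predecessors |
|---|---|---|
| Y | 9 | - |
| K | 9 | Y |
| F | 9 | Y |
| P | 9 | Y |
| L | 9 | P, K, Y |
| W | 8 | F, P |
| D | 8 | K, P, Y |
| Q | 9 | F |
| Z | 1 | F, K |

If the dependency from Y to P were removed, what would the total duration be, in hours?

Original critical path: Y→K→L = 9+9+9 = 27 ⇒ 27 hours.
Without Y→P, P's earliest start moves from 9 to 0.
After: Y→K→L = 9+9+9 = 27 → 27 hours.

27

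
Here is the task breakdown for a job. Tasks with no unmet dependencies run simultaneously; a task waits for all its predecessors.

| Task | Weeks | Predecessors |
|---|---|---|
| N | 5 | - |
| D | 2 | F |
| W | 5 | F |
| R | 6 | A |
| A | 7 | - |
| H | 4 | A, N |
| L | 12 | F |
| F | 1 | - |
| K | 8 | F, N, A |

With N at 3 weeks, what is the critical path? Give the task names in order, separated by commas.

Actual critical path: A→K = 7+8 = 15 ⇒ 15 weeks.
N is off the critical path — its longest chain is 13 weeks, giving 2 of slack.
No other chain overtakes it, so the finish is 15 weeks.

A, K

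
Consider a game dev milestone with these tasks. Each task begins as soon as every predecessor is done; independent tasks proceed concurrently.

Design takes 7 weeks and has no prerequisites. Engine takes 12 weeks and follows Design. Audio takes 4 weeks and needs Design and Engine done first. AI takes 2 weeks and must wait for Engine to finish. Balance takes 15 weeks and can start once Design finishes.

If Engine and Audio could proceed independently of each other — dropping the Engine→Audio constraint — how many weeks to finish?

22

Before: longest chain Design→Engine→Audio = 7+12+4 = 23, finish 23.
Without Engine→Audio, Audio's earliest start moves from 19 to 7.
The longest chain is now Design→Balance = 7+15 = 22, so the project takes 22 weeks.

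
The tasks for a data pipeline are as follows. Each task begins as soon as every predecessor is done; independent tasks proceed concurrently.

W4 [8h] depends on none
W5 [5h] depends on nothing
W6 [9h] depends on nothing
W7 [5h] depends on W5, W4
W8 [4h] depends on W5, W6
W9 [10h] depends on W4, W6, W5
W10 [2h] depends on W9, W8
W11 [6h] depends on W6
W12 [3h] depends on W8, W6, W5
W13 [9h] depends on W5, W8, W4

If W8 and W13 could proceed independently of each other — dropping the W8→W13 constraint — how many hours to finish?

With the dependency in place, W6→W8→W13 = 9+4+9 = 22 sets the finish at 22 hours.
Without W8→W13, W13's earliest start moves from 13 to 8.
The longest chain is now W6→W9→W10 = 9+10+2 = 21, so the plan takes 21 hours.

21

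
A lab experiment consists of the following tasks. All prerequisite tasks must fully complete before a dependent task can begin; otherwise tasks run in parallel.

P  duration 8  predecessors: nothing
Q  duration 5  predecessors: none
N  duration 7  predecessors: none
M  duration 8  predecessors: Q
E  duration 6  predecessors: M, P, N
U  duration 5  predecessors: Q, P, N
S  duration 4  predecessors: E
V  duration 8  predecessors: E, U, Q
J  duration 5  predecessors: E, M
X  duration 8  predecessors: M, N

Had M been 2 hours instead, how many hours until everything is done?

22

Actual critical path: Q→M→E→V = 5+8+6+8 = 27 ⇒ 27 hours.
Since M is critical, the -6 change carries straight to that chain (now 21 hours).
New critical path: P→E→V = 8+6+8 = 22 ⇒ 22 hours.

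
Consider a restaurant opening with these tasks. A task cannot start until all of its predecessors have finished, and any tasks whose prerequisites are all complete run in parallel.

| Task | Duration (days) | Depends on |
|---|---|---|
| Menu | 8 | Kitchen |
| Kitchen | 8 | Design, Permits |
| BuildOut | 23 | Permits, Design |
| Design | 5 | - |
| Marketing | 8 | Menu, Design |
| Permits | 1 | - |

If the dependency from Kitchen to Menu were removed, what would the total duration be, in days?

With the dependency in place, Design→Kitchen→Menu→Marketing = 5+8+8+8 = 29 sets the finish at 29 days.
Without Kitchen→Menu, Menu's earliest start moves from 13 to 0.
After: Design→BuildOut = 5+23 = 28 → 28 days.

28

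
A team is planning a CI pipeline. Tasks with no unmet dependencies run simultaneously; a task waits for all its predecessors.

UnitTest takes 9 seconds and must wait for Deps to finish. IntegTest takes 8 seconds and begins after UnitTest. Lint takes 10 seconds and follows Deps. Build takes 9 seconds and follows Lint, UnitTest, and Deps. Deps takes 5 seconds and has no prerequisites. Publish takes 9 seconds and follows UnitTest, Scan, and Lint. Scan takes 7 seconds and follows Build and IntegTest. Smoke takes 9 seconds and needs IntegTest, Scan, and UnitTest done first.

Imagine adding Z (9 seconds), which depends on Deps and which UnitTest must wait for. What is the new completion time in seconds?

Originally the plan takes 40 seconds.
With Z inserted, UnitTest now waits for max(Deps, Z).
New critical path: Deps→Z→UnitTest→Build→Scan→Publish = 5+9+9+9+7+9 = 48 ⇒ 48 seconds.

48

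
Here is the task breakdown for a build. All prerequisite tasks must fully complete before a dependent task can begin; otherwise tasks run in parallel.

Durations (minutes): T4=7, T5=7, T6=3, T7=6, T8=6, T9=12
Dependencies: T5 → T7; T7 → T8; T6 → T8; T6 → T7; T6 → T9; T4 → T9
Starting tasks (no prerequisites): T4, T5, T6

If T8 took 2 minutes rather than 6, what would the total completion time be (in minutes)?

19

Actual critical path: T5→T7→T8 = 7+6+6 = 19 ⇒ 19 minutes.
T8 lies on that path, so at 2 minutes the path becomes 15 minutes.
The binding chain switches to T4→T9 = 7+12 = 19; finish 19 minutes.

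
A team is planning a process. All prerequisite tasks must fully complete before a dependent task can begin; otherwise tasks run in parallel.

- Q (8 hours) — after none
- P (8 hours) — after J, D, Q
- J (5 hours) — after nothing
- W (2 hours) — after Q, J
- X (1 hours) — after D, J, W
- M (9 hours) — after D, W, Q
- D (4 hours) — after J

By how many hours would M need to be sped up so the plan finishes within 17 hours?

2

Current finish: 19 hours; target: 17.
M is on every critical path, so each hour cut from M cuts the finish by one (this holds down to a finish of 17).
Need 19 − 17 = 2 hours off M → M becomes 7 hours, finish becomes 17.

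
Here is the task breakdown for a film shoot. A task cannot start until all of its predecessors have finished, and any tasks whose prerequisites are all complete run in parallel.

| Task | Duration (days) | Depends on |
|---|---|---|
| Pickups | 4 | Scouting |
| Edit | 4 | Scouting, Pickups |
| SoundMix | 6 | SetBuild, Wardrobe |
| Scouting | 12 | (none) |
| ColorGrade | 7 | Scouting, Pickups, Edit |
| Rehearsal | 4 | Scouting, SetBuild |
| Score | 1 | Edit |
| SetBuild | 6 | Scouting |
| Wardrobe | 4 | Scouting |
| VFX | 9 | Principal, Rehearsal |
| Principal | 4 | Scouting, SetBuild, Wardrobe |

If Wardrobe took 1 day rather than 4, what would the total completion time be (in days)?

The binding path is Scouting→SetBuild→Rehearsal→VFX = 12+6+4+9 = 31; finish at 31 days.
Wardrobe has 2 days of float (longest path through it is 29).
No other chain overtakes it, so the finish is 31 days.

31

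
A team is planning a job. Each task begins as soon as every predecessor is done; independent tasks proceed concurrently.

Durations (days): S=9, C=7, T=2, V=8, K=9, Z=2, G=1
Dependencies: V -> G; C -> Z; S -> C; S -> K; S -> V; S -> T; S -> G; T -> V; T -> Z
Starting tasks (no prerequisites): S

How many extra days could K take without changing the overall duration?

Critical path: S→T→V→G = 9+2+8+1 = 20, so the finish is 20 days.
Longest path through K: 18 days (earliest finish 18, latest finish 20).
Float = 20 − 18 = 2.

2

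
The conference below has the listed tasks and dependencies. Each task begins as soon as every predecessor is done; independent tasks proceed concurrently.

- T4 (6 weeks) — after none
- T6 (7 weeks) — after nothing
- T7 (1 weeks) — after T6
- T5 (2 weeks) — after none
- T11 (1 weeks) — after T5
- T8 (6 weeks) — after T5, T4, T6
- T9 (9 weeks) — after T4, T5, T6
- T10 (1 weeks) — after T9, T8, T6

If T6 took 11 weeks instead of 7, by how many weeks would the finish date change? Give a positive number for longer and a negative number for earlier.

4

Baseline: T6→T9→T10 = 7+9+1 = 17 → 17 weeks.
T6 is on the critical path; changing it to 11 makes that path 21 weeks.
No other chain overtakes it, so the finish is 21 weeks.
Change in finish: 21 − 17 = +4 weeks.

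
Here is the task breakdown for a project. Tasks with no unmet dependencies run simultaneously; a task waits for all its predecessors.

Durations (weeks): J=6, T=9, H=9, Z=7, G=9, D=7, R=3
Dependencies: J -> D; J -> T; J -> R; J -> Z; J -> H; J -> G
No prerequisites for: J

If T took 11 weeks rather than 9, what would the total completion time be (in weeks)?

Baseline: J→T = 6+9 = 15 → 15 weeks.
T lies on that path, so at 11 weeks the path becomes 17 weeks.
The critical path is still J→T; finish is now 17 weeks.

17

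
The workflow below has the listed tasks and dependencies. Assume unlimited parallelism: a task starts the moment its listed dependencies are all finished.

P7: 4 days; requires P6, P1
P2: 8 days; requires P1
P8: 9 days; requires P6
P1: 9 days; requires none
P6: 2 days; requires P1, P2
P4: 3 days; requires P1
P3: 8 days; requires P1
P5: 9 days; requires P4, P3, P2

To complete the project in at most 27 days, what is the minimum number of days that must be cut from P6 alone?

1

Current finish: 28 days; target: 27.
P6 is on every critical path, so each day cut from P6 cuts the finish by one (this holds down to a finish of 27).
Need 28 − 27 = 1 day off P6 → P6 becomes 1 day, finish becomes 27.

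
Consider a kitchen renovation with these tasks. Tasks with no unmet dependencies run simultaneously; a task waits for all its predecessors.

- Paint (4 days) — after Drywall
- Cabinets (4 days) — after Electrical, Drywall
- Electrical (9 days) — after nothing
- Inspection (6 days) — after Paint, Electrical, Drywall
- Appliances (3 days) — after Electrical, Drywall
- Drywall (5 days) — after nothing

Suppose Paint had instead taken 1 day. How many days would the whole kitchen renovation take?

15

Critical path before the change: Drywall→Paint→Inspection = 5+4+6 = 15 giving 15 days.
Paint is on the critical path; changing it to 1 makes that path 12 days.
New critical path: Electrical→Inspection = 9+6 = 15 ⇒ 15 days.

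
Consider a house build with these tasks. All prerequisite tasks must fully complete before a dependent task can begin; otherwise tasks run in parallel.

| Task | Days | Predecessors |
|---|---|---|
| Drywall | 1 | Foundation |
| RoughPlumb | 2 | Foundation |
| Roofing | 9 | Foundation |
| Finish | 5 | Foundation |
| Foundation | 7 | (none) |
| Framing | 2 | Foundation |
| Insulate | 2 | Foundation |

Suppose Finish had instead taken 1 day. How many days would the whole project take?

Critical path before the change: Foundation→Roofing = 7+9 = 16 giving 16 days.
Finish has 4 days of float (longest path through it is 12).
No other chain overtakes it, so the finish is 16 days.

16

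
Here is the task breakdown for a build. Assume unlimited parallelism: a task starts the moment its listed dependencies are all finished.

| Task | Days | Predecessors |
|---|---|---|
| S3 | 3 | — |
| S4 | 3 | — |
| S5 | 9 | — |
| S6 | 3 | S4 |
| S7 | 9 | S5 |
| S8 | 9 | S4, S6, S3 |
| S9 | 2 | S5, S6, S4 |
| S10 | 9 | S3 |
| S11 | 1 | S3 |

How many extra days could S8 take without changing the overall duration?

3

Critical path: S5→S7 = 9+9 = 18, so the finish is 18 days.
The longest chain containing S8 totals 15 days.
Slack of S8 = 9 − 6 = 3 days.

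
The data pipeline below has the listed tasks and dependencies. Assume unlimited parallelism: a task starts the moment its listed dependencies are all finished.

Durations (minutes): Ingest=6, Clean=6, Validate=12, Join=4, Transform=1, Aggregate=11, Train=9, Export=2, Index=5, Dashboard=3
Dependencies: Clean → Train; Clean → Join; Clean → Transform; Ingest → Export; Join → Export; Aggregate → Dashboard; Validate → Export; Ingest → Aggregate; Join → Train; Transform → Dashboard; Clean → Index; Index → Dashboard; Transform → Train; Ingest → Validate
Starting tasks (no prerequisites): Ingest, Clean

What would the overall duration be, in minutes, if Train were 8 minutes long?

Actual critical path: Ingest→Validate→Export = 6+12+2 = 20 ⇒ 20 minutes.
Train is off the critical path — its longest chain is 19 minutes, giving 1 of slack.
The critical path is still Ingest→Validate→Export; finish is now 20 minutes.

20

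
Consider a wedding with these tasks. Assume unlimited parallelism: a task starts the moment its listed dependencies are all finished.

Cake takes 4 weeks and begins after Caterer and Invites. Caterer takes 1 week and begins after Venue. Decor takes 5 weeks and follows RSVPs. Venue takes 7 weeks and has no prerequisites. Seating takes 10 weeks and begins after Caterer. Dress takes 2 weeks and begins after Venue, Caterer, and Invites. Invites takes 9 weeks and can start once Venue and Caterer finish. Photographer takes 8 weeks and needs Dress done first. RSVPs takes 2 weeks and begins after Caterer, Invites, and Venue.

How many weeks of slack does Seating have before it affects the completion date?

9

Venue→Caterer→Invites→Dress→Photographer = 7+1+9+2+8 = 27 sets the makespan at 27 weeks.
Seating finishes as early as 18 and must finish by 27.
So Seating can slip 27 − 18 = 9 weeks.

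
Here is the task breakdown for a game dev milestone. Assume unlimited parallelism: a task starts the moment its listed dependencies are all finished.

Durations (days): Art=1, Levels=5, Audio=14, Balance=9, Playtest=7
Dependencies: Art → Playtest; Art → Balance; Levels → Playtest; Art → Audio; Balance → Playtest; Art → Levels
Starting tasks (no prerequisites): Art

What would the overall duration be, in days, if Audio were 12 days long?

Critical path before the change: Art→Balance→Playtest = 1+9+7 = 17 giving 17 days.
Audio is off the critical path — its longest chain is 15 days, giving 2 of slack.
The critical path is still Art→Balance→Playtest; finish is now 17 days.

17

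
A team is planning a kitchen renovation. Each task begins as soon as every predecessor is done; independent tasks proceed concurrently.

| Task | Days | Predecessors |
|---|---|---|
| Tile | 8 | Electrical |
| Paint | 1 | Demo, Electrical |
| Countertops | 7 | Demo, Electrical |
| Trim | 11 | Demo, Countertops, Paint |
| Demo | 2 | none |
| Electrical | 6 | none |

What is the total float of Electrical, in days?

The longest chain is Electrical→Countertops→Trim = 6+7+11 = 24; overall finish 24 days.
The longest chain containing Electrical totals 24 days.
Slack of Electrical = 0 − 0 = 0 days.

0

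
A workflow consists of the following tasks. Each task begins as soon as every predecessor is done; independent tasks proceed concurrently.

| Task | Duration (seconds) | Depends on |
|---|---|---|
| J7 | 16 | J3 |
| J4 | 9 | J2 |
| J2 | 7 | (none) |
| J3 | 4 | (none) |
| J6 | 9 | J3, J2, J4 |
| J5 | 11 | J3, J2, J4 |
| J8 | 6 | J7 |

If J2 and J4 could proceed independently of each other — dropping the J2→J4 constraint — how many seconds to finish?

26

With the dependency in place, J2→J4→J5 = 7+9+11 = 27 sets the finish at 27 seconds.
Without J2→J4, J4's earliest start moves from 7 to 0.
The longest chain is now J3→J7→J8 = 4+16+6 = 26, so the workflow takes 26 seconds.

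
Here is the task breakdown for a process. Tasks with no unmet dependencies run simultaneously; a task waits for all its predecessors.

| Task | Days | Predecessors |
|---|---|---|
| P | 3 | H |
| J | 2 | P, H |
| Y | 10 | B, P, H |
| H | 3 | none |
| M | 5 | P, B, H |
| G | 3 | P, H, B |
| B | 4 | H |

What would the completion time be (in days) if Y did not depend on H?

Before: longest chain H→B→Y = 3+4+10 = 17, finish 17.
Dropping H→Y doesn't change Y's earliest start (7); another predecessor still binds.
After: H→B→Y = 3+4+10 = 17 → 17 days.

17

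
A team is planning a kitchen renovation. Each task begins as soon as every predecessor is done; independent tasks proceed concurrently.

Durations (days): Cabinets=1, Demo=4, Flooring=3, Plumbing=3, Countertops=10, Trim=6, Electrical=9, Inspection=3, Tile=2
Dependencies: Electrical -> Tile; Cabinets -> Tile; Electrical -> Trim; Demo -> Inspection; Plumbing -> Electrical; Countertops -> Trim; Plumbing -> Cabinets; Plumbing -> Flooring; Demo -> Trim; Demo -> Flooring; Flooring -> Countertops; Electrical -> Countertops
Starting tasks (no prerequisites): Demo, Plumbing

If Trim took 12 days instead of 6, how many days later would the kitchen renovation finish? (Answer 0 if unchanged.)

Baseline: Plumbing→Electrical→Countertops→Trim = 3+9+10+6 = 28 → 28 days.
Trim is on the critical path; changing it to 12 makes that path 34 days.
That remains the longest chain; total 34 days.
Change in finish: 34 − 28 = +6 days.

6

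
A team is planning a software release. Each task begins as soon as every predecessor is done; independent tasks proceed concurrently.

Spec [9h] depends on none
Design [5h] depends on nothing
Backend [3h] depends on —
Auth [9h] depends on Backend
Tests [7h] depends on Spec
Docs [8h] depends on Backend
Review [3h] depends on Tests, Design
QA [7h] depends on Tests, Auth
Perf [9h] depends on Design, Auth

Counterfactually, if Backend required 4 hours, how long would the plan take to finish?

23

As given, the longest chain is Spec→Tests→QA = 9+7+7 = 23, so the finish is 23 hours.
Backend is off the critical path — its longest chain is 21 hours, giving 2 of slack.
That remains the longest chain; total 23 hours.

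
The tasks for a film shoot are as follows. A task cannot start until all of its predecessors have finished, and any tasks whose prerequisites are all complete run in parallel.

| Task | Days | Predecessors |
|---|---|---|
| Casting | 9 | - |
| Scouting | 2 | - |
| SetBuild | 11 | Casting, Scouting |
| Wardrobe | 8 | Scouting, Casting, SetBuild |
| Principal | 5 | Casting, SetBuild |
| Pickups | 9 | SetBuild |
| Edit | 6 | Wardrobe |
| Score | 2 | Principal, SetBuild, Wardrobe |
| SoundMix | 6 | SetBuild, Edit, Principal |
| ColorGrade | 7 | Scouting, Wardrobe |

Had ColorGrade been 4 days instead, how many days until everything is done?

40

Baseline: Casting→SetBuild→Wardrobe→Edit→SoundMix = 9+11+8+6+6 = 40 → 40 days.
The longest path through ColorGrade is only 35 days, so ColorGrade has float 5.
No other chain overtakes it, so the finish is 40 days.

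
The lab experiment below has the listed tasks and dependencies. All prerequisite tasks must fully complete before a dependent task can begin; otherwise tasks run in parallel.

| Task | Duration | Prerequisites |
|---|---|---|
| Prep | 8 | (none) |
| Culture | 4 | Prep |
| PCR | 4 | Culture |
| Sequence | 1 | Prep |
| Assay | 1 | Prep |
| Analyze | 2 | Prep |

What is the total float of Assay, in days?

7

The longest chain is Prep→Culture→PCR = 8+4+4 = 16; overall finish 16 days.
Longest path through Assay: 9 days (earliest finish 9, latest finish 16).
So Assay can slip 16 − 9 = 7 days.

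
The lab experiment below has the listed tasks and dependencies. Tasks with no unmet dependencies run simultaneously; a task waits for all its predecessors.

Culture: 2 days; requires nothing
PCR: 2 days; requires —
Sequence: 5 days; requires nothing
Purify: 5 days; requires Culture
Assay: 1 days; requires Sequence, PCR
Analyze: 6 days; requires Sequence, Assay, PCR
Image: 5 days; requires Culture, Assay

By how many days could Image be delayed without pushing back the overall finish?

1

Sequence→Assay→Analyze = 5+1+6 = 12 sets the makespan at 12 days.
The longest chain containing Image totals 11 days.
Float = 12 − 11 = 1.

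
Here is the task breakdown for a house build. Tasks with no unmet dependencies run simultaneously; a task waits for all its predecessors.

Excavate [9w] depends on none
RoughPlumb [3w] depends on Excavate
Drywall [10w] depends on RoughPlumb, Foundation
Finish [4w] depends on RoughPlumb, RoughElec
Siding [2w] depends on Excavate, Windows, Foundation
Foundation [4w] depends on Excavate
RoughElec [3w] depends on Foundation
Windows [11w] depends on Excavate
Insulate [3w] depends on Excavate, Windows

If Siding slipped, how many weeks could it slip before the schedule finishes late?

1

Excavate→Foundation→Drywall = 9+4+10 = 23 sets the makespan at 23 weeks.
Siding finishes as early as 22 and must finish by 23.
So Siding can slip 23 − 22 = 1 week.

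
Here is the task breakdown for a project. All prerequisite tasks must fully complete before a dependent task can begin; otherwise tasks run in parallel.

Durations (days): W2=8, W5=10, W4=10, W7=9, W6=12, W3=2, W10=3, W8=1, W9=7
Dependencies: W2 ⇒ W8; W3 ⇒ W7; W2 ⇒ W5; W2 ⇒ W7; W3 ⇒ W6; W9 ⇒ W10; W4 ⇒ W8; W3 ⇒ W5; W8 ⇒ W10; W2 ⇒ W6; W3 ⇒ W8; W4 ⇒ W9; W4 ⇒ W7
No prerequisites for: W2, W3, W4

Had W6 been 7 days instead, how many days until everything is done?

20

Actual critical path: W2→W6 = 8+12 = 20 ⇒ 20 days.
Since W6 is critical, the -5 change carries straight to that chain (now 15 days).
The binding chain switches to W4→W9→W10 = 10+7+3 = 20; finish 20 days.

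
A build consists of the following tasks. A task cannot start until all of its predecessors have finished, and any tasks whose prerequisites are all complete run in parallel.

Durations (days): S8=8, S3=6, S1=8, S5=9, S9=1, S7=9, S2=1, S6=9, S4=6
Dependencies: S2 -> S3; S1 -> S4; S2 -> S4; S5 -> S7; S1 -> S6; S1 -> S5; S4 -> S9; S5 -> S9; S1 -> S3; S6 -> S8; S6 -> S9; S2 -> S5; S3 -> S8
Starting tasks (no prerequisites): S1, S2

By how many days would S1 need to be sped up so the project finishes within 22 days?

4

Current finish: 26 days; target: 22.
S1 is on every critical path, so each day cut from S1 cuts the finish by one (this holds down to a finish of 19).
Need 26 − 22 = 4 days off S1 → S1 becomes 4 days, finish becomes 22.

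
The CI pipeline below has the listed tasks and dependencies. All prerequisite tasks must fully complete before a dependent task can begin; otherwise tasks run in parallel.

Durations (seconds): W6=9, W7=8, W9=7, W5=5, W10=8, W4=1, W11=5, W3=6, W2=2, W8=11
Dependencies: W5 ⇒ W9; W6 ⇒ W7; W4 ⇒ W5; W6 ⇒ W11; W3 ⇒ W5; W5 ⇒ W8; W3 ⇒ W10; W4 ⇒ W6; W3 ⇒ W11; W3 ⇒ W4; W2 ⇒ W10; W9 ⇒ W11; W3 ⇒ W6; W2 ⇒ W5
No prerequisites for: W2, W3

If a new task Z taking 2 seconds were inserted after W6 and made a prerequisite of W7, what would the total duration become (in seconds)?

26

Originally the project takes 24 seconds.
With Z inserted, W7 now waits for max(W6, Z).
New critical path: W3→W4→W6→Z→W7 = 6+1+9+2+8 = 26 ⇒ 26 seconds.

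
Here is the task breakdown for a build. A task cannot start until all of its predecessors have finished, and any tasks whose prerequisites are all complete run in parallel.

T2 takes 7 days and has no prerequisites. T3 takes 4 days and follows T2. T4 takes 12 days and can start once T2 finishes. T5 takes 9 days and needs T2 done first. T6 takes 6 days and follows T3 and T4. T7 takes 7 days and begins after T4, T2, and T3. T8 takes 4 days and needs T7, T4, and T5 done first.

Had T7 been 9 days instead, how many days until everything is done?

32

Baseline: T2→T4→T7→T8 = 7+12+7+4 = 30 → 30 days.
T7 lies on that path, so at 9 days the path becomes 32 days.
That remains the longest chain; total 32 days.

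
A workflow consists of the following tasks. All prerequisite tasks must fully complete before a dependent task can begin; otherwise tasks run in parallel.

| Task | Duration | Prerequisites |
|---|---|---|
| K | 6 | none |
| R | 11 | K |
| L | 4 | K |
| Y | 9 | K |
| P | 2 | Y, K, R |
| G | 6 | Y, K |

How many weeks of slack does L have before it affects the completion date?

K→Y→G = 6+9+6 = 21 sets the makespan at 21 weeks.
L finishes as early as 10 and must finish by 21.
Slack of L = 17 − 6 = 11 weeks.

11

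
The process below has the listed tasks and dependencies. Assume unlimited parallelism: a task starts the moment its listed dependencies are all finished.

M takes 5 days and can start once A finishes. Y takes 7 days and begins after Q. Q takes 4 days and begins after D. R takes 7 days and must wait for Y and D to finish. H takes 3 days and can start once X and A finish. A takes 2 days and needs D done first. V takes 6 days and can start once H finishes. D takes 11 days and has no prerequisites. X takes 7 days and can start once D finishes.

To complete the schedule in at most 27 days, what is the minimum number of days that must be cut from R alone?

2

Current finish: 29 days; target: 27.
R is on every critical path, so each day cut from R cuts the finish by one (this holds down to a finish of 27).
Need 29 − 27 = 2 days off R → R becomes 5 days, finish becomes 27.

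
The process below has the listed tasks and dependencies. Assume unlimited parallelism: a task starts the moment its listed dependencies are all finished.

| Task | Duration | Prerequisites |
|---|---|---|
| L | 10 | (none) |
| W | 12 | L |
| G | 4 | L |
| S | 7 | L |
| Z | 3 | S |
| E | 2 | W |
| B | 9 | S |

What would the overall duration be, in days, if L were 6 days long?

22

Actual critical path: L→S→B = 10+7+9 = 26 ⇒ 26 days.
L is on the critical path; changing it to 6 makes that path 22 days.
That remains the longest chain; total 22 days.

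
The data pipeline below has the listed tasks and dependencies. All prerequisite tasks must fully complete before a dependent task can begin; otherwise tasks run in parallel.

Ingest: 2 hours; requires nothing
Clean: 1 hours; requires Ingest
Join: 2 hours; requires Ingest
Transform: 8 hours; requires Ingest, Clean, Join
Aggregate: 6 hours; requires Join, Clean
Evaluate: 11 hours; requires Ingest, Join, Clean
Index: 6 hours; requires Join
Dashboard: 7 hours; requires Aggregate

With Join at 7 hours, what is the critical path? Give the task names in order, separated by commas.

The binding path is Ingest→Join→Aggregate→Dashboard = 2+2+6+7 = 17; finish at 17 hours.
Join is on the critical path; changing it to 7 makes that path 22 hours.
The critical path is still Ingest→Join→Aggregate→Dashboard; finish is now 22 hours.

Ingest, Join, Aggregate, Dashboard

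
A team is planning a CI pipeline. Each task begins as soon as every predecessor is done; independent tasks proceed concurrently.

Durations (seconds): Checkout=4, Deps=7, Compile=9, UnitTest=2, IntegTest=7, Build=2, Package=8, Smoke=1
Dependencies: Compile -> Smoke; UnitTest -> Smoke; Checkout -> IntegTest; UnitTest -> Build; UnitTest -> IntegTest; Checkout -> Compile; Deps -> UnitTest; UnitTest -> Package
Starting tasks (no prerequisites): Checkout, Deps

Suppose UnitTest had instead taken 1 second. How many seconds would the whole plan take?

16

As given, the longest chain is Deps→UnitTest→Package = 7+2+8 = 17, so the finish is 17 seconds.
Since UnitTest is critical, the -1 change carries straight to that chain (now 16 seconds).
The critical path is still Deps→UnitTest→Package; finish is now 16 seconds.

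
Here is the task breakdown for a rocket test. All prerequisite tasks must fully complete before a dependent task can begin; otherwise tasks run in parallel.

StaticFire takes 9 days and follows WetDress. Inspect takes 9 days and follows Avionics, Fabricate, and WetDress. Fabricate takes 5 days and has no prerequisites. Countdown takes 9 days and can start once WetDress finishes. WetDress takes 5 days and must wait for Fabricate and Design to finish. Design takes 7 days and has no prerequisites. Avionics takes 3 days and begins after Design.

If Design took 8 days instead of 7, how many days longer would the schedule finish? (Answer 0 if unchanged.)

1

Baseline: Design→WetDress→StaticFire = 7+5+9 = 21 → 21 days.
Design is on the critical path; changing it to 8 makes that path 22 days.
The critical path is still Design→WetDress→StaticFire; finish is now 22 days.
Change in finish: 22 − 21 = +1 days.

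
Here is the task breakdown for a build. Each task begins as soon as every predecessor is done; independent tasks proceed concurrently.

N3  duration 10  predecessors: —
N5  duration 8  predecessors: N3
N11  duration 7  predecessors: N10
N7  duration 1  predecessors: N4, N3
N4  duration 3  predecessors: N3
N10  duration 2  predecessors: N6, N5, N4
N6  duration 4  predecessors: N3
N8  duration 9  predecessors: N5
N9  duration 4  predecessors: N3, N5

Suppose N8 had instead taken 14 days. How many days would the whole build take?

32

Baseline: N3→N5→N8 = 10+8+9 = 27 → 27 days.
N8 is on the critical path; changing it to 14 makes that path 32 days.
No other chain overtakes it, so the finish is 32 days.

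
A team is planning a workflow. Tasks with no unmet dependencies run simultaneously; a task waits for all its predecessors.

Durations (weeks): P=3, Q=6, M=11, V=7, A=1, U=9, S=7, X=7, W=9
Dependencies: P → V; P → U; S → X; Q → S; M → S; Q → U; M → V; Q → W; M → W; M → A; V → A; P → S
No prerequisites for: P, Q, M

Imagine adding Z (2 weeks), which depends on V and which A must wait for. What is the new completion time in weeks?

Originally the schedule takes 25 weeks.
With Z inserted, A now waits for max(V, M, Z).
New critical path: M→S→X = 11+7+7 = 25 ⇒ 25 weeks.

25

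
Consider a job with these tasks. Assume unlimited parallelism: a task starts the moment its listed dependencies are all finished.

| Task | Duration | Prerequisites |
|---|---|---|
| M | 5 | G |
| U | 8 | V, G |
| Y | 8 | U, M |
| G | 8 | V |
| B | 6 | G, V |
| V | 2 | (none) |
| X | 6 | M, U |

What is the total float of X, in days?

Critical path: V→G→U→Y = 2+8+8+8 = 26, so the finish is 26 days.
X finishes as early as 24 and must finish by 26.
Float = 26 − 24 = 2.

2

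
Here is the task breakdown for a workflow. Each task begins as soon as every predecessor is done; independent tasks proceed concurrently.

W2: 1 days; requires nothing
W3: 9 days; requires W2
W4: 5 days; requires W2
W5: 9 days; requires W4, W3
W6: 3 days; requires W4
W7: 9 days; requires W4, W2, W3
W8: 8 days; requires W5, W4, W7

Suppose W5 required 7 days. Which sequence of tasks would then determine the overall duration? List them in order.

The binding path is W2→W3→W5→W8 = 1+9+9+8 = 27; finish at 27 days.
Since W5 is critical, the -2 change carries straight to that chain (now 25 days).
Now W2→W3→W7→W8 = 1+9+9+8 = 27 is longest, so the finish becomes 27 days.

W2, W3, W7, W8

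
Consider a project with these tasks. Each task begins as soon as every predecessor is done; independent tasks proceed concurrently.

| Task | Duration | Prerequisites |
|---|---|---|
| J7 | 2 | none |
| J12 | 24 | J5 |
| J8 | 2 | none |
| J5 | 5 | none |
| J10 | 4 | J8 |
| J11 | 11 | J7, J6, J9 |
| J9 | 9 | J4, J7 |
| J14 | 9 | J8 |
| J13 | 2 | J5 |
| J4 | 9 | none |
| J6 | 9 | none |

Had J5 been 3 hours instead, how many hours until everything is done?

29

Baseline: J5→J12 = 5+24 = 29 → 29 hours.
Since J5 is critical, the -2 change carries straight to that chain (now 27 hours).
The binding chain switches to J4→J9→J11 = 9+9+11 = 29; finish 29 hours.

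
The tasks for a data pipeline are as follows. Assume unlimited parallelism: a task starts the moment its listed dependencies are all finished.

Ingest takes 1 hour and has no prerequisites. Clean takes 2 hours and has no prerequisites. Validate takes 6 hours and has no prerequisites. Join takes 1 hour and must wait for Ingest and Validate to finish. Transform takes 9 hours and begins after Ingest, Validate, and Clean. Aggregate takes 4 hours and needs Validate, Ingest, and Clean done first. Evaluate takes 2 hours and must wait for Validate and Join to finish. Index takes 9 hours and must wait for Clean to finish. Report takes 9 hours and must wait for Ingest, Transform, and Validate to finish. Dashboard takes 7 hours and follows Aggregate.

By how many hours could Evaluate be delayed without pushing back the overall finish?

Critical path: Validate→Transform→Report = 6+9+9 = 24, so the finish is 24 hours.
The longest chain containing Evaluate totals 9 hours.
Slack of Evaluate = 22 − 7 = 15 hours.

15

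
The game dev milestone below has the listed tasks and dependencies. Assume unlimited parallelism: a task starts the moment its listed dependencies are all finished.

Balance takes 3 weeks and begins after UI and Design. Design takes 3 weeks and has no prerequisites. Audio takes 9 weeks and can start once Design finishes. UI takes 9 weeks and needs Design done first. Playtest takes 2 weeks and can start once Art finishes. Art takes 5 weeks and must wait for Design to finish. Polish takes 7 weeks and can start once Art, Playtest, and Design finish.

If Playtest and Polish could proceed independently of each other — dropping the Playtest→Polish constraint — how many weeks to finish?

15

Original critical path: Design→Art→Playtest→Polish = 3+5+2+7 = 17 ⇒ 17 weeks.
Without Playtest→Polish, Polish's earliest start moves from 10 to 8.
New critical path: Design→Art→Polish = 3+5+7 = 15 ⇒ 15 weeks.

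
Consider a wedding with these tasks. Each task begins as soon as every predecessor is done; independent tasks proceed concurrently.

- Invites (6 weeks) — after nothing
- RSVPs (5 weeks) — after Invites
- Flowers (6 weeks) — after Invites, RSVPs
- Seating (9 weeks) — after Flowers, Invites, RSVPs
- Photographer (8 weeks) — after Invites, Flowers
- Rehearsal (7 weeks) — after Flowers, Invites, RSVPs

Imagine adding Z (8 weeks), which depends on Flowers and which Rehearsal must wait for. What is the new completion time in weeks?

32

Originally the project takes 26 weeks.
With Z inserted, Rehearsal now waits for max(Flowers, Invites, RSVPs, Z).
New critical path: Invites→RSVPs→Flowers→Z→Rehearsal = 6+5+6+8+7 = 32 ⇒ 32 weeks.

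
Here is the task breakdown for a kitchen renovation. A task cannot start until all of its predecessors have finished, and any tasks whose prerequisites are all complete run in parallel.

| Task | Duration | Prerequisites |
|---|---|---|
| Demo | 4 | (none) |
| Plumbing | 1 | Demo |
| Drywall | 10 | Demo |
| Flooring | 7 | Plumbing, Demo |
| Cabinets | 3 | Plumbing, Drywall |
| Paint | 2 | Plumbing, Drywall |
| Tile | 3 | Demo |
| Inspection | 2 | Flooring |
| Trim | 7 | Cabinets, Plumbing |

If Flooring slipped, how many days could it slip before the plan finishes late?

Critical path: Demo→Drywall→Cabinets→Trim = 4+10+3+7 = 24, so the finish is 24 days.
Longest path through Flooring: 14 days (earliest finish 12, latest finish 22).
Slack of Flooring = 15 − 5 = 10 days.

10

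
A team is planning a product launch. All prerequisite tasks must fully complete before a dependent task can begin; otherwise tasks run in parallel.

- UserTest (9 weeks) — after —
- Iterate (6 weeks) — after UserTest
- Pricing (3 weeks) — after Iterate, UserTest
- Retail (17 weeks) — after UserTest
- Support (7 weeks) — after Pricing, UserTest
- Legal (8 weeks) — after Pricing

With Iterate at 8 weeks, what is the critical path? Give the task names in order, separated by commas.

Baseline: UserTest→Iterate→Pricing→Legal = 9+6+3+8 = 26 → 26 weeks.
Iterate is on the critical path; changing it to 8 makes that path 28 weeks.
That remains the longest chain; total 28 weeks.

UserTest, Iterate, Pricing, Legal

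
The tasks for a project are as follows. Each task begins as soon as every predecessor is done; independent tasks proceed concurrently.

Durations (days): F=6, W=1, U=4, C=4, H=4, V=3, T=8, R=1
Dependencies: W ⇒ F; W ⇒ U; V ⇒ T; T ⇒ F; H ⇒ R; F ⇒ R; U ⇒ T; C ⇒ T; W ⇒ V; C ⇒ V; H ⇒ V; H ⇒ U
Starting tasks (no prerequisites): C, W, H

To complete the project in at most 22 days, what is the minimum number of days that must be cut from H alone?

Current finish: 23 days; target: 22.
H is on every critical path, so each day cut from H cuts the finish by one (this holds down to a finish of 22).
Need 23 − 22 = 1 day off H → H becomes 3 days, finish becomes 22.

1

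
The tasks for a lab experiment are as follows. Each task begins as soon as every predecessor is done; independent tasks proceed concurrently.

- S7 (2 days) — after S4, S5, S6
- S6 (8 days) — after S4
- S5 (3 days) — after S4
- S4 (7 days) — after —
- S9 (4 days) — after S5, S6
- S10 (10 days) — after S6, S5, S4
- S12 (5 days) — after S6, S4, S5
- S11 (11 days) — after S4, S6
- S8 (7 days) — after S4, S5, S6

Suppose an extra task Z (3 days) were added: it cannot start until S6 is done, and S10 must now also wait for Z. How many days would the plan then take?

Originally the plan takes 26 days.
With Z inserted, S10 now waits for max(S6, S5, S4, Z).
New critical path: S4→S6→Z→S10 = 7+8+3+10 = 28 ⇒ 28 days.

28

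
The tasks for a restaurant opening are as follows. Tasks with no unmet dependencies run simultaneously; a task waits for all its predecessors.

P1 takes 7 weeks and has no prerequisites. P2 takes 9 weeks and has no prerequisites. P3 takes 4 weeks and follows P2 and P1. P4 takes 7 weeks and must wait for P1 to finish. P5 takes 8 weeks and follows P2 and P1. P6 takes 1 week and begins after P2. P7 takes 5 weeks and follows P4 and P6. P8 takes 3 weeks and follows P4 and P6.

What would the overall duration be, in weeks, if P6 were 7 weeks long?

21

As given, the longest chain is P1→P4→P7 = 7+7+5 = 19, so the finish is 19 weeks.
P6 is off the critical path — its longest chain is 15 weeks, giving 4 of slack.
The binding chain switches to P2→P6→P7 = 9+7+5 = 21; finish 21 weeks.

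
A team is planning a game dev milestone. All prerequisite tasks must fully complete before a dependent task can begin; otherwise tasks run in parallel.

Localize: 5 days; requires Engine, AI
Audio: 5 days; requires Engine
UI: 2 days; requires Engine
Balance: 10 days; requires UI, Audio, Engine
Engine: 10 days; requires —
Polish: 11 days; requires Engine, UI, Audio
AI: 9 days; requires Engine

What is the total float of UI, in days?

The longest chain is Engine→Audio→Polish = 10+5+11 = 26; overall finish 26 days.
Longest path through UI: 23 days (earliest finish 12, latest finish 15).
Slack of UI = 13 − 10 = 3 days.

3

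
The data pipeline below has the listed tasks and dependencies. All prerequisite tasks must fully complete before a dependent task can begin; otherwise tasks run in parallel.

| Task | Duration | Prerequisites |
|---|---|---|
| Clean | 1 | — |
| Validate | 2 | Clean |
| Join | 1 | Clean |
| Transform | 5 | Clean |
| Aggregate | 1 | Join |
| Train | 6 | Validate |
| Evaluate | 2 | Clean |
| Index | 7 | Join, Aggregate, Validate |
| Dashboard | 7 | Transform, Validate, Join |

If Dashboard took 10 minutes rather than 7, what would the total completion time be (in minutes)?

Critical path before the change: Clean→Transform→Dashboard = 1+5+7 = 13 giving 13 minutes.
Since Dashboard is critical, the +3 change carries straight to that chain (now 16 minutes).
The critical path is still Clean→Transform→Dashboard; finish is now 16 minutes.

16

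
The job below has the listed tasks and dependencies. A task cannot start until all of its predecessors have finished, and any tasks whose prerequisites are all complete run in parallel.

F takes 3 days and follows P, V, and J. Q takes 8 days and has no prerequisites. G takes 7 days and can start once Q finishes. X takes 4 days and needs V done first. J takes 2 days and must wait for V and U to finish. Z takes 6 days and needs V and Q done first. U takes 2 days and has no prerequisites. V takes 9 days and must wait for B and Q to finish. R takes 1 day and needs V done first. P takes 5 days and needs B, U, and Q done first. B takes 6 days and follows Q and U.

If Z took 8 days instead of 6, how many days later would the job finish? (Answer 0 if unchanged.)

2

As given, the longest chain is Q→B→V→Z = 8+6+9+6 = 29, so the finish is 29 days.
Since Z is critical, the +2 change carries straight to that chain (now 31 days).
That remains the longest chain; total 31 days.
Change in finish: 31 − 29 = +2 days.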